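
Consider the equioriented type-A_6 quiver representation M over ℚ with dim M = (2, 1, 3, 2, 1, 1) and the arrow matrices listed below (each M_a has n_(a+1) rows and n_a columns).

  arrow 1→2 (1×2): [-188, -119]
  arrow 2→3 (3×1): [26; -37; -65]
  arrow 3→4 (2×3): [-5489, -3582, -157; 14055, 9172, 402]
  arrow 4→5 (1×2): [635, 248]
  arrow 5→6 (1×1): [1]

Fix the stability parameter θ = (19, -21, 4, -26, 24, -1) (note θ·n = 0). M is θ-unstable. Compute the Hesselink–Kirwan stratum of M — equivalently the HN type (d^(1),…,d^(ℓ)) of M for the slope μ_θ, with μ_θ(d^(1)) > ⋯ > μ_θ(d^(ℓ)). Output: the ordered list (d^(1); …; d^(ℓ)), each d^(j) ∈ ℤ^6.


Interval decomposition of M: I[1,1], I[1,6], I[3,3], I[3,4].
HN type (ℓ=5): μ^(1)=19; μ^(2)=23/2; μ^(3)=4; μ^(4)=-6; μ^(5)=-11

((1, 0, 0, 0, 0, 0); (0, 0, 0, 0, 1, 1); (0, 0, 1, 0, 0, 0); (1, 1, 1, 1, 0, 0); (0, 0, 1, 1, 0, 0))


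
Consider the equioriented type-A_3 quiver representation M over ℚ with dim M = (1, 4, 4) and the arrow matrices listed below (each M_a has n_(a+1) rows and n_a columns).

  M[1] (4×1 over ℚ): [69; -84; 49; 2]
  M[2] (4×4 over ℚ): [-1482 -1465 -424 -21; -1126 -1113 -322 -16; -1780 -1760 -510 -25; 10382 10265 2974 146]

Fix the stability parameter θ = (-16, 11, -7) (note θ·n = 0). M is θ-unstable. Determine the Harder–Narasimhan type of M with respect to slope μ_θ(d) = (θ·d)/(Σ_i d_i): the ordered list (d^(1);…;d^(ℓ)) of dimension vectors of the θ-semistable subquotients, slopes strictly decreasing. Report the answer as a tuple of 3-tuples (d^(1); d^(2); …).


Interval decomposition of M: I[1,3], I[2,2]^2, I[2,3], I[3,3]^2.
HN type (ℓ=4): μ^(1)=11; μ^(2)=2; μ^(3)=-7; μ^(4)=-16

((0, 2, 0); (0, 2, 2); (0, 0, 2); (1, 0, 0))


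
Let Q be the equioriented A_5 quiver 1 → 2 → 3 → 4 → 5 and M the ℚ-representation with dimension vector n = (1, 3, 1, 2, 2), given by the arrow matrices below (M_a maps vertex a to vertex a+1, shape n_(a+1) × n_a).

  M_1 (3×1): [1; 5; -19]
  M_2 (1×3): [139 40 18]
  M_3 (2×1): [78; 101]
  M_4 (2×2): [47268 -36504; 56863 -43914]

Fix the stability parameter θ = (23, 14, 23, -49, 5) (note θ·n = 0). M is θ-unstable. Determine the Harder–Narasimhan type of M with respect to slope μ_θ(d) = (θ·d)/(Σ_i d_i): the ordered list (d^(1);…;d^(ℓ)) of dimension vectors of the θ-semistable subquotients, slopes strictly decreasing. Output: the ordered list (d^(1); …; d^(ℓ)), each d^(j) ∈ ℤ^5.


Barcode: M ≅ I[1,4], I[2,2]^2, I[4,5], I[5,5]. HN layers by μ_θ (4 steps, strictly decreasing):
  μ^(1)=14; μ^(2)=5; μ^(3)=11/4; μ^(4)=-49

((0, 2, 0, 0, 0); (0, 0, 0, 0, 2); (1, 1, 1, 1, 0); (0, 0, 0, 1, 0))


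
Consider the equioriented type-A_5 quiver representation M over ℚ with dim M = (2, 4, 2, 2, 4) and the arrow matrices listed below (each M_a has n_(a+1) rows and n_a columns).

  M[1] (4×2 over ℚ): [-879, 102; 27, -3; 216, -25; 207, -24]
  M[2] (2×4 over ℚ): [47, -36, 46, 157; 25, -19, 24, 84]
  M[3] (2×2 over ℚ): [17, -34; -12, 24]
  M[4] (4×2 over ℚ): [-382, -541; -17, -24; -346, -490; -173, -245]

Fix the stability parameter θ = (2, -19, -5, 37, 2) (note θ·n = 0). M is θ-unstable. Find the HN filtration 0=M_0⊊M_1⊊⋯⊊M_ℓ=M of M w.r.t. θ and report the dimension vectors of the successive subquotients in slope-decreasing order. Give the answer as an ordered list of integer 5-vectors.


Barcode: M ≅ I[1,3], I[1,5], I[2,2]^2, I[4,5], I[5,5]^2. HN layers by μ_θ (5 steps, strictly decreasing):
  μ^(1)=39/2; μ^(2)=2; μ^(3)=-5; μ^(4)=-17/2; μ^(5)=-19

((0, 0, 0, 2, 2); (0, 0, 0, 0, 2); (0, 0, 2, 0, 0); (2, 2, 0, 0, 0); (0, 2, 0, 0, 0))


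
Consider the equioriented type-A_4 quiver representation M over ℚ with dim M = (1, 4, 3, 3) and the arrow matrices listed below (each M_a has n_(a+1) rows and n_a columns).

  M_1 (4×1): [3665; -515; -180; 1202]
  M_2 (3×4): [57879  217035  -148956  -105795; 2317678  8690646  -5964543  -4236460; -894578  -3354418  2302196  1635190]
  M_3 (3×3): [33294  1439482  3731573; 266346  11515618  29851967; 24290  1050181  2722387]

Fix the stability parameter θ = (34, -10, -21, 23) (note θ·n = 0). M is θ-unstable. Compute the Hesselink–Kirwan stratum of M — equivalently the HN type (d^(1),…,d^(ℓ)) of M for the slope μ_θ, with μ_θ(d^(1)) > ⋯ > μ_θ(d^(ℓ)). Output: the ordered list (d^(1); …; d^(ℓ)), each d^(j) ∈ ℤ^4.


Barcode: M ≅ I[1,2], I[2,3], I[2,4]^2, I[4,4]. HN layers by μ_θ (3 steps, strictly decreasing):
  μ^(1)=23; μ^(2)=12; μ^(3)=-31/2

((0, 0, 0, 3); (1, 1, 0, 0); (0, 3, 3, 0))


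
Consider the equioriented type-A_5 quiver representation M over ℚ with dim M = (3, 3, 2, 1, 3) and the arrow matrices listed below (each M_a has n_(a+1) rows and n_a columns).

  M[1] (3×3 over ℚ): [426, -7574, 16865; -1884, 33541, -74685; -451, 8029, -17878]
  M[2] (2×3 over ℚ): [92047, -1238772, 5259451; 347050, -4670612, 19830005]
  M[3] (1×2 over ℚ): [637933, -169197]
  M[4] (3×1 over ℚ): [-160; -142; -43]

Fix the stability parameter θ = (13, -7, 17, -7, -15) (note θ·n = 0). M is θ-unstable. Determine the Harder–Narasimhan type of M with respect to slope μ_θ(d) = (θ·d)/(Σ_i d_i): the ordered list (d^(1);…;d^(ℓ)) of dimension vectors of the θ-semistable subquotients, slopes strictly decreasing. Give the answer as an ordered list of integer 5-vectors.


Via rank(M_{q-1}∘⋯∘M_p): M ≅ I[1,2], I[1,3], I[1,5], I[5,5]^2.
μ_θ-semistable layers: μ^(1)=17; μ^(2)=3; μ^(3)=1/5; μ^(4)=-15

((0, 0, 1, 0, 0); (2, 2, 0, 0, 0); (1, 1, 1, 1, 1); (0, 0, 0, 0, 2))


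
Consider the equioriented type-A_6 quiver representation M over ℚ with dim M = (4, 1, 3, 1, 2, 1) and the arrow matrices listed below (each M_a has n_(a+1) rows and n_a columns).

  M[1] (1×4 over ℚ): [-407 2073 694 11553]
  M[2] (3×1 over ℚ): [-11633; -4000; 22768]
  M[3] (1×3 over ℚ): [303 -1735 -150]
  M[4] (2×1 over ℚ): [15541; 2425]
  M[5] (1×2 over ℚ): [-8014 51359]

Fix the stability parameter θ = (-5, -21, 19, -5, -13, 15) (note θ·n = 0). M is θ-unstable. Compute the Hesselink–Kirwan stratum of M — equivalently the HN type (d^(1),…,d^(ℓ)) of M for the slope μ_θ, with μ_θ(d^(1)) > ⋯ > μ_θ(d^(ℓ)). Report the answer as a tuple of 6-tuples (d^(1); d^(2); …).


Interval decomposition of M: I[1,1]^3, I[1,6], I[3,3]^2, I[5,5].
HN type (ℓ=5): μ^(1)=19; μ^(2)=15; μ^(3)=1/3; μ^(4)=-5; μ^(5)=-13

((0, 0, 2, 0, 0, 0); (0, 0, 0, 0, 0, 1); (0, 0, 1, 1, 1, 0); (3, 0, 0, 0, 0, 0); (1, 1, 0, 0, 1, 0))


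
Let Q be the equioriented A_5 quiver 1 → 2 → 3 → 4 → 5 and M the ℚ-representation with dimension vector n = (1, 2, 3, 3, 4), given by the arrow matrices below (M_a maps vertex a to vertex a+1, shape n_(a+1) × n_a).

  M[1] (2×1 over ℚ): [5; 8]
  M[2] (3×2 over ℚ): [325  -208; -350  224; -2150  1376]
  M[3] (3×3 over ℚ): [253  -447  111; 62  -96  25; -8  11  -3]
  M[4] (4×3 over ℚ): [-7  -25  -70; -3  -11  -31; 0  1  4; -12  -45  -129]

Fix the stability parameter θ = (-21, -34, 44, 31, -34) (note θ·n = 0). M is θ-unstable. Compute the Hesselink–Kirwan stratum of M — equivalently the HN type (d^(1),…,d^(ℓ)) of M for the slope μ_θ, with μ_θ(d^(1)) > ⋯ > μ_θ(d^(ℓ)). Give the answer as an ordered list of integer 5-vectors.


Barcode: M ≅ I[1,5], I[2,2], I[3,5]^2, I[5,5]. HN layers by μ_θ (3 steps, strictly decreasing):
  μ^(1)=41/3; μ^(2)=-55/2; μ^(3)=-34

((0, 0, 3, 3, 3); (1, 1, 0, 0, 0); (0, 1, 0, 0, 1))


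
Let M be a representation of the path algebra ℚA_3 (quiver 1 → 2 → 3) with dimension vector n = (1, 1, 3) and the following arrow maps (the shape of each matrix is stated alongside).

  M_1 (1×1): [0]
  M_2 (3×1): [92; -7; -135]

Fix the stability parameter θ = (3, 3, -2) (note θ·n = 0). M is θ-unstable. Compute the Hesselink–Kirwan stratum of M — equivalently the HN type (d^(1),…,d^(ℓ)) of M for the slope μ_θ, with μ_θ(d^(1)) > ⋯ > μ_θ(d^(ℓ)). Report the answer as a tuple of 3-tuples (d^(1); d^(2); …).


Via rank(M_{q-1}∘⋯∘M_p): M ≅ I[1,1], I[2,3], I[3,3]^2.
μ_θ-semistable layers: μ^(1)=3; μ^(2)=1/2; μ^(3)=-2

((1, 0, 0); (0, 1, 1); (0, 0, 2))


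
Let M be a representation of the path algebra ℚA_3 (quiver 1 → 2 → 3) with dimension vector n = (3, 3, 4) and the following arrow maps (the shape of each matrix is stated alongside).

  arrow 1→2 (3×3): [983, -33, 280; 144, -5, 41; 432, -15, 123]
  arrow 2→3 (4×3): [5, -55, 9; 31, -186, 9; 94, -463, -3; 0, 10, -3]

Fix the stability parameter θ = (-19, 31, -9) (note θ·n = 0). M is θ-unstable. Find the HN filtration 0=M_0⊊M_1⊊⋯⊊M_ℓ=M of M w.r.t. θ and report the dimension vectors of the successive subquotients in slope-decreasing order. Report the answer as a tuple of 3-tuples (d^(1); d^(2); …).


Interval decomposition of M: I[1,1], I[1,3]^2, I[2,3], I[3,3].
HN type (ℓ=3): μ^(1)=11; μ^(2)=-9; μ^(3)=-19

((0, 3, 3); (0, 0, 1); (3, 0, 0))


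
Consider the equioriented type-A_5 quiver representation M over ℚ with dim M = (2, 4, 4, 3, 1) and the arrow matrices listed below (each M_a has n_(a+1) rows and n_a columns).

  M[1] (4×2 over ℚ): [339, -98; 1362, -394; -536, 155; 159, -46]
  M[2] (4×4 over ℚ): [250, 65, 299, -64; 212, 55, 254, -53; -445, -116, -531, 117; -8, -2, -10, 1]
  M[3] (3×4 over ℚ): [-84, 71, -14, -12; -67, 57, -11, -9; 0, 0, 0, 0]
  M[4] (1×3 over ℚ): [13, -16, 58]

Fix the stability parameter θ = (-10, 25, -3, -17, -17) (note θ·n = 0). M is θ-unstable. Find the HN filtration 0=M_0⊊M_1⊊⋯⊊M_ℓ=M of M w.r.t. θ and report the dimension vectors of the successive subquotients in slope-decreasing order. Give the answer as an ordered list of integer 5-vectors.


Interval decomposition of M: I[1,3], I[1,5], I[2,3], I[2,4], I[4,4].
HN type (ℓ=5): μ^(1)=11; μ^(2)=5/3; μ^(3)=-3; μ^(4)=-10; μ^(5)=-17

((0, 2, 2, 0, 0); (0, 1, 1, 1, 0); (0, 1, 1, 1, 1); (2, 0, 0, 0, 0); (0, 0, 0, 1, 0))


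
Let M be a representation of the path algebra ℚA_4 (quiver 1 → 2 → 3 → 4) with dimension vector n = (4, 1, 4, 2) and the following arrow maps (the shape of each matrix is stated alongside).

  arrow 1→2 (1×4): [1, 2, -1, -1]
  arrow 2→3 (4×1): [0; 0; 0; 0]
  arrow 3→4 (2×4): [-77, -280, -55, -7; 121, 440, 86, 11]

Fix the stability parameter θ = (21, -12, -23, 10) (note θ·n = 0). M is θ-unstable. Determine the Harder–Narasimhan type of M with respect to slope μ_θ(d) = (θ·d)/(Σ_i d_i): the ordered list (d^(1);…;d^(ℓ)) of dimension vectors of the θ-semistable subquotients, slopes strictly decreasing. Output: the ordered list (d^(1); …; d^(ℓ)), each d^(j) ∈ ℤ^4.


Barcode: M ≅ I[1,1]^3, I[1,2], I[3,3]^2, I[3,4]^2. HN layers by μ_θ (4 steps, strictly decreasing):
  μ^(1)=21; μ^(2)=10; μ^(3)=9/2; μ^(4)=-23

((3, 0, 0, 0); (0, 0, 0, 2); (1, 1, 0, 0); (0, 0, 4, 0))


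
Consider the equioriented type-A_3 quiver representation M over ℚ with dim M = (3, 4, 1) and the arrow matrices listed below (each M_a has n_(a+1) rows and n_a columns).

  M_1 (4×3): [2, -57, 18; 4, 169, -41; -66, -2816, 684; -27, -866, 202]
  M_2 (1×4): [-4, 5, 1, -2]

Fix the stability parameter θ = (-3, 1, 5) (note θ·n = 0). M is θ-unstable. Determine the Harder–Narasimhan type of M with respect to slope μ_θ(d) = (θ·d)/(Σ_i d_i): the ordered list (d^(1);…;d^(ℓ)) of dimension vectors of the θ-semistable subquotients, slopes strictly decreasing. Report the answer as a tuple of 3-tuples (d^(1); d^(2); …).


Via rank(M_{q-1}∘⋯∘M_p): M ≅ I[1,2]^2, I[1,3], I[2,2].
μ_θ-semistable layers: μ^(1)=5; μ^(2)=1; μ^(3)=-3

((0, 0, 1); (0, 4, 0); (3, 0, 0))


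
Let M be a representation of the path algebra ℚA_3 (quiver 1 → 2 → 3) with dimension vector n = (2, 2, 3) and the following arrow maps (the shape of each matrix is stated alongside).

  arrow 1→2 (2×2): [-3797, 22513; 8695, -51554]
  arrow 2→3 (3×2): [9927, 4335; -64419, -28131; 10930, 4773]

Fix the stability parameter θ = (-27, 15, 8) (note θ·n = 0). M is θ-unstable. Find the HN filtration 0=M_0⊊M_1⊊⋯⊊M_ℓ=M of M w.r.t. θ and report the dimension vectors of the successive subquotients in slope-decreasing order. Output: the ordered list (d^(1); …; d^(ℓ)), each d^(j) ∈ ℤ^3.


Barcode: M ≅ I[1,3]^2, I[3,3]. HN layers by μ_θ (3 steps, strictly decreasing):
  μ^(1)=23/2; μ^(2)=8; μ^(3)=-27

((0, 2, 2); (0, 0, 1); (2, 0, 0))


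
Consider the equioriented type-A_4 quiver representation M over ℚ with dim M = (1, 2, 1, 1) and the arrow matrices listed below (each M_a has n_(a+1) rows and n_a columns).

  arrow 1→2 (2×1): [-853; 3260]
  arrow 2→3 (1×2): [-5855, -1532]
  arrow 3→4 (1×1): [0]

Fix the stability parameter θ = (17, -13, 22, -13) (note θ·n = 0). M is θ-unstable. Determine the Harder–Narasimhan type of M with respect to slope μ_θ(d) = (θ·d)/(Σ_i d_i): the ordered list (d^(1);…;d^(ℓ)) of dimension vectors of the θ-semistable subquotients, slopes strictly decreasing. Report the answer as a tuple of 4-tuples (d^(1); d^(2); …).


Interval decomposition of M: I[1,3], I[2,2], I[4,4].
HN type (ℓ=3): μ^(1)=22; μ^(2)=2; μ^(3)=-13

((0, 0, 1, 0); (1, 1, 0, 0); (0, 1, 0, 1))


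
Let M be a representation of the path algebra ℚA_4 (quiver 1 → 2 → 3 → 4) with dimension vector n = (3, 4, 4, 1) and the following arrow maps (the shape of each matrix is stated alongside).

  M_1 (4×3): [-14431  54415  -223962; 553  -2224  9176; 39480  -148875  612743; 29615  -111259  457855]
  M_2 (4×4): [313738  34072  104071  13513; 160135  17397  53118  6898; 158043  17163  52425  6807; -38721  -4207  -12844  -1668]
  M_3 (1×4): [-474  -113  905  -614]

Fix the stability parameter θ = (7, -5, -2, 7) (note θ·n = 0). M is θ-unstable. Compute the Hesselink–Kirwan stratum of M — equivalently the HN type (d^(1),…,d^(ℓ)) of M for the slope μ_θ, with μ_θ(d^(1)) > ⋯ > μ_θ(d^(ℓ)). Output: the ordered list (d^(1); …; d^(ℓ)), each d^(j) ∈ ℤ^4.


Via rank(M_{q-1}∘⋯∘M_p): M ≅ I[1,2], I[1,3], I[1,4], I[2,2], I[3,3]^2.
μ_θ-semistable layers: μ^(1)=7; μ^(2)=1; μ^(3)=0; μ^(4)=-2; μ^(5)=-5

((0, 0, 0, 1); (1, 1, 0, 0); (2, 2, 2, 0); (0, 0, 2, 0); (0, 1, 0, 0))


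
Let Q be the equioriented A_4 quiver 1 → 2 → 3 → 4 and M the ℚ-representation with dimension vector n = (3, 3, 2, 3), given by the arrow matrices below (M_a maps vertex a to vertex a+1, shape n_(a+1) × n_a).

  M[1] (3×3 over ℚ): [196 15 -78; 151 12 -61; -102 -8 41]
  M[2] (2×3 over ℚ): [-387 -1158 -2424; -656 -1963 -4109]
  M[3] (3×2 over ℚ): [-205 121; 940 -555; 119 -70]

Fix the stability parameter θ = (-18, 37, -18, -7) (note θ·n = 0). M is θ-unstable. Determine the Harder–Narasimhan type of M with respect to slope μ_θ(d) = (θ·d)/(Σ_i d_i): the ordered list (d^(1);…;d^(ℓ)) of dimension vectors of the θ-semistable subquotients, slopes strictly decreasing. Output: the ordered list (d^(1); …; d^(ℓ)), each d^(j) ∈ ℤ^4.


Barcode: M ≅ I[1,2], I[1,4]^2, I[4,4]. HN layers by μ_θ (4 steps, strictly decreasing):
  μ^(1)=37; μ^(2)=4; μ^(3)=-7; μ^(4)=-18

((0, 1, 0, 0); (0, 2, 2, 2); (0, 0, 0, 1); (3, 0, 0, 0))


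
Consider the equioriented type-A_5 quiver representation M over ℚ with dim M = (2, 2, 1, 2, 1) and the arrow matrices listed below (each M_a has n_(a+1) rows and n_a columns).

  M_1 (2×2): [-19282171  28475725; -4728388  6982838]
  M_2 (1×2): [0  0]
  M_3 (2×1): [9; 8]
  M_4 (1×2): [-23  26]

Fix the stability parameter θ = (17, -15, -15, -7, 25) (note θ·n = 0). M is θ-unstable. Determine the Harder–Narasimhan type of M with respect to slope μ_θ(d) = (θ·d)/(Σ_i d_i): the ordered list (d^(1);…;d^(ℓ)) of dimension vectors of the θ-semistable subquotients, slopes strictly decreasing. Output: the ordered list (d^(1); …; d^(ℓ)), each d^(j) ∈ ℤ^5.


Interval decomposition of M: I[1,2]^2, I[3,5], I[4,4].
HN type (ℓ=4): μ^(1)=25; μ^(2)=1; μ^(3)=-7; μ^(4)=-15

((0, 0, 0, 0, 1); (2, 2, 0, 0, 0); (0, 0, 0, 2, 0); (0, 0, 1, 0, 0))


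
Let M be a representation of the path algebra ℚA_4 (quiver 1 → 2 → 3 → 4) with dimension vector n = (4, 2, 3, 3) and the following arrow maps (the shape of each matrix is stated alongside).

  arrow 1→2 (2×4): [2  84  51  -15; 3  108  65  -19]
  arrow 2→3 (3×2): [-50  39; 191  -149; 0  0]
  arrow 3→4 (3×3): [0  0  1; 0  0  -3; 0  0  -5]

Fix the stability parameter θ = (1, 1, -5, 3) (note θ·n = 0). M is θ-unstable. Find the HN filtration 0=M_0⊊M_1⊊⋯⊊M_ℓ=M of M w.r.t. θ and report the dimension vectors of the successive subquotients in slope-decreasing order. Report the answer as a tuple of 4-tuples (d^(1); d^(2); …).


Via rank(M_{q-1}∘⋯∘M_p): M ≅ I[1,1]^2, I[1,3]^2, I[3,4], I[4,4]^2.
μ_θ-semistable layers: μ^(1)=3; μ^(2)=1; μ^(3)=-1; μ^(4)=-5

((0, 0, 0, 3); (2, 0, 0, 0); (2, 2, 2, 0); (0, 0, 1, 0))


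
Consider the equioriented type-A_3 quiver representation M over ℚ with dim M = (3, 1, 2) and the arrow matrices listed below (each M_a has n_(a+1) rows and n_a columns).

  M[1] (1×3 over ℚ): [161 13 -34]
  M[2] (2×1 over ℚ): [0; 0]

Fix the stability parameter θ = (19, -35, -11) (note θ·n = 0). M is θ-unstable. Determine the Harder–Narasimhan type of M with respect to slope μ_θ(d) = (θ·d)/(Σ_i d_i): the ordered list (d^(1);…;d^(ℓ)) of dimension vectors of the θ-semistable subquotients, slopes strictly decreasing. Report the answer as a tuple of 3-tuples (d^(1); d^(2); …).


Interval decomposition of M: I[1,1]^2, I[1,2], I[3,3]^2.
HN type (ℓ=3): μ^(1)=19; μ^(2)=-8; μ^(3)=-11

((2, 0, 0); (1, 1, 0); (0, 0, 2))


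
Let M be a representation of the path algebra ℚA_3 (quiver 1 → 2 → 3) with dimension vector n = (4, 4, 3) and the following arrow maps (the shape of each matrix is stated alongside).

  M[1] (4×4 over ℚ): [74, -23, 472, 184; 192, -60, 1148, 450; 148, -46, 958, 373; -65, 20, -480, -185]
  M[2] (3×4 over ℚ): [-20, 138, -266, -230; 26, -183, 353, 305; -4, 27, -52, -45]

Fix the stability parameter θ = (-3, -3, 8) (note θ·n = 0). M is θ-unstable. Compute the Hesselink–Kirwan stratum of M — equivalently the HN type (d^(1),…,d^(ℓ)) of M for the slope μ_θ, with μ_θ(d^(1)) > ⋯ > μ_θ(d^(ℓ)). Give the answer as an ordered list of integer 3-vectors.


Interval decomposition of M: I[1,1], I[1,2], I[1,3]^2, I[2,2], I[3,3].
HN type (ℓ=2): μ^(1)=8; μ^(2)=-3

((0, 0, 3); (4, 4, 0))


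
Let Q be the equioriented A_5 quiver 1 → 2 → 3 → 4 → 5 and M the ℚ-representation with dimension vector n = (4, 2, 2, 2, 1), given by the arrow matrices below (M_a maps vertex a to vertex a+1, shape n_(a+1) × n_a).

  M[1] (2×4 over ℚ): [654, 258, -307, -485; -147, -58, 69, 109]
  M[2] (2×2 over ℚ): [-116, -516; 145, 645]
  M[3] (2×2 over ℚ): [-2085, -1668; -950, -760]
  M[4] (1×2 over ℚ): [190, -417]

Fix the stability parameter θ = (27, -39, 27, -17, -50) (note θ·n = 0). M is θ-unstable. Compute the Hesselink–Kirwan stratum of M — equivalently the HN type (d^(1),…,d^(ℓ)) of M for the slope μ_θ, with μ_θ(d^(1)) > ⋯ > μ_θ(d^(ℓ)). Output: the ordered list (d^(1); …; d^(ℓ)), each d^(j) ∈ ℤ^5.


Barcode: M ≅ I[1,1]^2, I[1,2], I[1,3], I[3,4], I[4,5]. HN layers by μ_θ (4 steps, strictly decreasing):
  μ^(1)=27; μ^(2)=5; μ^(3)=-6; μ^(4)=-67/2

((2, 0, 1, 0, 0); (0, 0, 1, 1, 0); (2, 2, 0, 0, 0); (0, 0, 0, 1, 1))


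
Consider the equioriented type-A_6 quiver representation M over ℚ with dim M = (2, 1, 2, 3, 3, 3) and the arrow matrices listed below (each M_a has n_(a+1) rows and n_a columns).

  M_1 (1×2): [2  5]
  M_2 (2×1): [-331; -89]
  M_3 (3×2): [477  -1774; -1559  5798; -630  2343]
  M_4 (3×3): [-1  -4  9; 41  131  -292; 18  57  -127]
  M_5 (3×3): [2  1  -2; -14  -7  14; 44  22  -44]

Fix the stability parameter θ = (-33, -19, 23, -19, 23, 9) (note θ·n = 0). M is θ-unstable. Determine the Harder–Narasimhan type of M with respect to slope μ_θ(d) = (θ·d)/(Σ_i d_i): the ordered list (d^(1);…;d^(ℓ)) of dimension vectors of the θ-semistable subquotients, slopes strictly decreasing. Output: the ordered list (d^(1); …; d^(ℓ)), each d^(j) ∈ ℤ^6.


Via rank(M_{q-1}∘⋯∘M_p): M ≅ I[1,1], I[1,4], I[3,5], I[4,6], I[5,5], I[6,6]^2.
μ_θ-semistable layers: μ^(1)=23; μ^(2)=16; μ^(3)=9; μ^(4)=2; μ^(5)=-19; μ^(6)=-33

((0, 0, 0, 0, 2, 0); (0, 0, 0, 0, 1, 1); (0, 0, 0, 0, 0, 2); (0, 0, 2, 2, 0, 0); (0, 1, 0, 1, 0, 0); (2, 0, 0, 0, 0, 0))


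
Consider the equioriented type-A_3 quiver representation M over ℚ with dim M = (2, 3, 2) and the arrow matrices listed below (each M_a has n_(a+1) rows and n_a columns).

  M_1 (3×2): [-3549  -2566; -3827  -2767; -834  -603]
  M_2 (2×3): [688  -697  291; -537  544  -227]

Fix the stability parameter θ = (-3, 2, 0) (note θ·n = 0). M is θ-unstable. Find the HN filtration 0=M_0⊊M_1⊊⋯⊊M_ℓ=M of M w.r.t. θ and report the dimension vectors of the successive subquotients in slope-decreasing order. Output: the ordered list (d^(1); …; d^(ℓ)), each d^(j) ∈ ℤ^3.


Via rank(M_{q-1}∘⋯∘M_p): M ≅ I[1,3]^2, I[2,2].
μ_θ-semistable layers: μ^(1)=2; μ^(2)=1; μ^(3)=-3

((0, 1, 0); (0, 2, 2); (2, 0, 0))


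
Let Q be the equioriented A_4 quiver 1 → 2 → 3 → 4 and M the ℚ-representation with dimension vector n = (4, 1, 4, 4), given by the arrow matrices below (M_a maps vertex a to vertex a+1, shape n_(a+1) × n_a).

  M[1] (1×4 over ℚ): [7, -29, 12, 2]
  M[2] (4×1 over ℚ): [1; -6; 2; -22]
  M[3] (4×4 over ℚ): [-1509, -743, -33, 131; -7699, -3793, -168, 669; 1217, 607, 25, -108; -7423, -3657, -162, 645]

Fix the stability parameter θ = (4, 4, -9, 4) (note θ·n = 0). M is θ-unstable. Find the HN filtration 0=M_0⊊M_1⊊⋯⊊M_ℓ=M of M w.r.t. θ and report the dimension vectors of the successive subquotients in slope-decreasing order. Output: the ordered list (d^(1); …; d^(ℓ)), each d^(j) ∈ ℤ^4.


Interval decomposition of M: I[1,1]^3, I[1,4], I[3,4]^3.
HN type (ℓ=3): μ^(1)=4; μ^(2)=-1/3; μ^(3)=-9

((3, 0, 0, 4); (1, 1, 1, 0); (0, 0, 3, 0))


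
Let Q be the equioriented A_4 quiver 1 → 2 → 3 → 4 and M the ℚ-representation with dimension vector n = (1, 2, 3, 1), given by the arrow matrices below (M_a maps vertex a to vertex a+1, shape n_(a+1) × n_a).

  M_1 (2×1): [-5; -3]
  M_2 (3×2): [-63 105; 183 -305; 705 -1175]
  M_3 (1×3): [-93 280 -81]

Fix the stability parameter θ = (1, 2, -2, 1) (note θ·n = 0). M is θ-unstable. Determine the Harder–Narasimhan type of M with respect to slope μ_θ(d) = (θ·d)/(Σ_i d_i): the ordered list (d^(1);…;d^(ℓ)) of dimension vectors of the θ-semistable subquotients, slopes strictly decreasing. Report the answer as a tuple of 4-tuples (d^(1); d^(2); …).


Via rank(M_{q-1}∘⋯∘M_p): M ≅ I[1,2], I[2,4], I[3,3]^2.
μ_θ-semistable layers: μ^(1)=2; μ^(2)=1; μ^(3)=0; μ^(4)=-2

((0, 1, 0, 0); (1, 0, 0, 1); (0, 1, 1, 0); (0, 0, 2, 0))


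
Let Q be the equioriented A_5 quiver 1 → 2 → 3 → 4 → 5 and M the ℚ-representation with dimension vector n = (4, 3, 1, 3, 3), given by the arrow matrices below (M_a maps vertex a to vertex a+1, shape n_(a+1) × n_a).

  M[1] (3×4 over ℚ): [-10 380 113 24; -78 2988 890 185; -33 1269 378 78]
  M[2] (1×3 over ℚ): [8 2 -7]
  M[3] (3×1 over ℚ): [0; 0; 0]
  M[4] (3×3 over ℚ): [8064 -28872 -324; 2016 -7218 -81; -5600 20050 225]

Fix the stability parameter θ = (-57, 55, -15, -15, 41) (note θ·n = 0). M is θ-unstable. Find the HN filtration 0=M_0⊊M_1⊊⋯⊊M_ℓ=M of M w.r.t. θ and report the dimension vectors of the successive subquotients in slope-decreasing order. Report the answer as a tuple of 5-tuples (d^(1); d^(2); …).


Via rank(M_{q-1}∘⋯∘M_p): M ≅ I[1,1], I[1,2]^2, I[1,3], I[4,4]^2, I[4,5], I[5,5]^2.
μ_θ-semistable layers: μ^(1)=55; μ^(2)=41; μ^(3)=20; μ^(4)=-15; μ^(5)=-57

((0, 2, 0, 0, 0); (0, 0, 0, 0, 3); (0, 1, 1, 0, 0); (0, 0, 0, 3, 0); (4, 0, 0, 0, 0))


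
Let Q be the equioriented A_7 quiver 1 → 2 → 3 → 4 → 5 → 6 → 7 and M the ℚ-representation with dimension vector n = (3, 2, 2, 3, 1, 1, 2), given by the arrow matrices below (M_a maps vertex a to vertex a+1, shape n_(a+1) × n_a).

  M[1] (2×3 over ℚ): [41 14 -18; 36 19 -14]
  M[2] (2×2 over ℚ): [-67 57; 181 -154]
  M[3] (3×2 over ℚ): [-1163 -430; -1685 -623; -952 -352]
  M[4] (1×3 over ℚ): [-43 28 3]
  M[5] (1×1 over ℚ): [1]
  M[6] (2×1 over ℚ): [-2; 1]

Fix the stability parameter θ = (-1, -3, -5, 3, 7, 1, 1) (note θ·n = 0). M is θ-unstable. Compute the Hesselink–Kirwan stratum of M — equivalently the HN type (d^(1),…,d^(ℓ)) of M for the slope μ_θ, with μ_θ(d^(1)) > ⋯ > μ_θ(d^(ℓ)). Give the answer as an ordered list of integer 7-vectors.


Via rank(M_{q-1}∘⋯∘M_p): M ≅ I[1,1], I[1,4], I[1,7], I[4,4], I[7,7].
μ_θ-semistable layers: μ^(1)=3; μ^(2)=1; μ^(3)=-1; μ^(4)=-3

((0, 0, 0, 3, 1, 1, 1); (0, 0, 0, 0, 0, 0, 1); (1, 0, 0, 0, 0, 0, 0); (2, 2, 2, 0, 0, 0, 0))


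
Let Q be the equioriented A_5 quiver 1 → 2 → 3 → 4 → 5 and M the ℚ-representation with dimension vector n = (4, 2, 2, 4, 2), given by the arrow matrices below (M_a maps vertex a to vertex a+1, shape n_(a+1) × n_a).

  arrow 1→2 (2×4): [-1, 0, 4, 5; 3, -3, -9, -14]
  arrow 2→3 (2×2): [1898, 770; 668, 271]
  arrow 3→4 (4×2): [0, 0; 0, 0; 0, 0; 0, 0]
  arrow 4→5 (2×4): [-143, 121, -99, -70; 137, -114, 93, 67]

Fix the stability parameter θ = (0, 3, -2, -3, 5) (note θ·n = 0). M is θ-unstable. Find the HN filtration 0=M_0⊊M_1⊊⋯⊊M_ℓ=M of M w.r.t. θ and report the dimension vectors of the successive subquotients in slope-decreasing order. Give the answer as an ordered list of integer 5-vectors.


Barcode: M ≅ I[1,1]^2, I[1,3]^2, I[4,4]^2, I[4,5]^2. HN layers by μ_θ (4 steps, strictly decreasing):
  μ^(1)=5; μ^(2)=1/2; μ^(3)=0; μ^(4)=-3

((0, 0, 0, 0, 2); (0, 2, 2, 0, 0); (4, 0, 0, 0, 0); (0, 0, 0, 4, 0))


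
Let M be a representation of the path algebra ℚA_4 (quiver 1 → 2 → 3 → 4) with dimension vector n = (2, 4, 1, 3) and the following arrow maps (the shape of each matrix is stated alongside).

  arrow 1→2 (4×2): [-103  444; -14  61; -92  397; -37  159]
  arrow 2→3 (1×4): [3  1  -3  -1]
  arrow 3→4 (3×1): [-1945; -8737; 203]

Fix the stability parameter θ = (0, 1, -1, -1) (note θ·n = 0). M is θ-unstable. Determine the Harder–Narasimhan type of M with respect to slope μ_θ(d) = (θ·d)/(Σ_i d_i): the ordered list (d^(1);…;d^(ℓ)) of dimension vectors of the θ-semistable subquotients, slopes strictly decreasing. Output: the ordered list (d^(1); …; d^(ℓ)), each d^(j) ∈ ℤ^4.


Via rank(M_{q-1}∘⋯∘M_p): M ≅ I[1,2], I[1,4], I[2,2]^2, I[4,4]^2.
μ_θ-semistable layers: μ^(1)=1; μ^(2)=0; μ^(3)=-1/4; μ^(4)=-1

((0, 3, 0, 0); (1, 0, 0, 0); (1, 1, 1, 1); (0, 0, 0, 2))


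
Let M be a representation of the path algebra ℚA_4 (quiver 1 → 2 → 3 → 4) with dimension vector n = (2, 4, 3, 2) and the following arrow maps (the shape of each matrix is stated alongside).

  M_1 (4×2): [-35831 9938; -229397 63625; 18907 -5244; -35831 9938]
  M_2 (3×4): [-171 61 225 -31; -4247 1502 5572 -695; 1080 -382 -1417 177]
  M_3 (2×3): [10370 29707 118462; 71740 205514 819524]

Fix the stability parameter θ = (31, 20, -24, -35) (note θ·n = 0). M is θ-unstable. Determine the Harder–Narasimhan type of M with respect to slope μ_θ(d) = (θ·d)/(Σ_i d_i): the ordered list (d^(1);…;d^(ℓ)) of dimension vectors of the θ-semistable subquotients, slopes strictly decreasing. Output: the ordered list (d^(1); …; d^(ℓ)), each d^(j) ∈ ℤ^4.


Barcode: M ≅ I[1,3]^2, I[2,2], I[2,4], I[4,4]. HN layers by μ_θ (4 steps, strictly decreasing):
  μ^(1)=20; μ^(2)=9; μ^(3)=-13; μ^(4)=-35

((0, 1, 0, 0); (2, 2, 2, 0); (0, 1, 1, 1); (0, 0, 0, 1))


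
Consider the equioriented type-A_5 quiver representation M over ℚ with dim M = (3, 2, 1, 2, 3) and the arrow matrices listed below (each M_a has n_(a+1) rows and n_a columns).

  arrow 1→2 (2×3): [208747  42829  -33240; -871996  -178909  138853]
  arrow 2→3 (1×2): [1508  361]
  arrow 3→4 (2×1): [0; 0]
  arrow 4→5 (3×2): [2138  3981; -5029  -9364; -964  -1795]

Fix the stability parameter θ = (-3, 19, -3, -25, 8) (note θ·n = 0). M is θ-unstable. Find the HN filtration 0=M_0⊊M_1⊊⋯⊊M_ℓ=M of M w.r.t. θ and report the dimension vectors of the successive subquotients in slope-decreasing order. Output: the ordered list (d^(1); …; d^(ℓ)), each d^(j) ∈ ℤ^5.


Via rank(M_{q-1}∘⋯∘M_p): M ≅ I[1,1], I[1,2], I[1,3], I[4,5]^2, I[5,5].
μ_θ-semistable layers: μ^(1)=19; μ^(2)=8; μ^(3)=-3; μ^(4)=-25

((0, 1, 0, 0, 0); (0, 1, 1, 0, 3); (3, 0, 0, 0, 0); (0, 0, 0, 2, 0))


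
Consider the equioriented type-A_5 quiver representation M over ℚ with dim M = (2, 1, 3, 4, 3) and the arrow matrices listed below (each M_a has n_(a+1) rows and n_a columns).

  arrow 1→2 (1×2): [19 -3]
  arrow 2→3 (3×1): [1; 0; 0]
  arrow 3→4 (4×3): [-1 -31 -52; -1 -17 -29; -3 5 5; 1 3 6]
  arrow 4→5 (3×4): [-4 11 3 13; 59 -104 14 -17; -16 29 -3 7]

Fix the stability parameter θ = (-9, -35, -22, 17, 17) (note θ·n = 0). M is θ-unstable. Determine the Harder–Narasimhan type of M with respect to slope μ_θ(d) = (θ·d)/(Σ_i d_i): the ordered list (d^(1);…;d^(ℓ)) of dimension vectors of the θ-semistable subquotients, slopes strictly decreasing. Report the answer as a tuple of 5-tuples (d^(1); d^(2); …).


Interval decomposition of M: I[1,1], I[1,5], I[3,3], I[3,4], I[4,4], I[4,5], I[5,5].
HN type (ℓ=3): μ^(1)=17; μ^(2)=-9; μ^(3)=-22

((0, 0, 0, 4, 3); (1, 0, 0, 0, 0); (1, 1, 3, 0, 0))


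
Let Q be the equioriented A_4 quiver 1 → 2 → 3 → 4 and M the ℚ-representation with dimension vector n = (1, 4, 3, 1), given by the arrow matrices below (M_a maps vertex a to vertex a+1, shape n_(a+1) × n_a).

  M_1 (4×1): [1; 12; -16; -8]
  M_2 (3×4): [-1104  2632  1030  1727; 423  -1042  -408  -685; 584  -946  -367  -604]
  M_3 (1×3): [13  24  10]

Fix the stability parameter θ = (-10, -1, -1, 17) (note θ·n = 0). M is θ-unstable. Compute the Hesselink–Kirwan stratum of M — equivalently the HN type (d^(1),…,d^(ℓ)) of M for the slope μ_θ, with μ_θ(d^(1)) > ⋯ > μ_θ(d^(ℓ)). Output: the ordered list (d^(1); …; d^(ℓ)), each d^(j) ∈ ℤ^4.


Interval decomposition of M: I[1,3], I[2,2], I[2,3], I[2,4].
HN type (ℓ=3): μ^(1)=17; μ^(2)=-1; μ^(3)=-10

((0, 0, 0, 1); (0, 4, 3, 0); (1, 0, 0, 0))


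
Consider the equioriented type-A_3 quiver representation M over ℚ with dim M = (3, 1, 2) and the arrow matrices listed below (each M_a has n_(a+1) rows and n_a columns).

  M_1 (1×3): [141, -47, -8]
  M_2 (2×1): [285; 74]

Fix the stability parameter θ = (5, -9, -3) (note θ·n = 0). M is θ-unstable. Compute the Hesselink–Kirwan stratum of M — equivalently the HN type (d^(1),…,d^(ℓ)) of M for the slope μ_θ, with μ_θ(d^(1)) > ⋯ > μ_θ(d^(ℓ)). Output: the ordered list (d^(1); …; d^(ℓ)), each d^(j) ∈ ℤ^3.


Barcode: M ≅ I[1,1]^2, I[1,3], I[3,3]. HN layers by μ_θ (3 steps, strictly decreasing):
  μ^(1)=5; μ^(2)=-7/3; μ^(3)=-3

((2, 0, 0); (1, 1, 1); (0, 0, 1))


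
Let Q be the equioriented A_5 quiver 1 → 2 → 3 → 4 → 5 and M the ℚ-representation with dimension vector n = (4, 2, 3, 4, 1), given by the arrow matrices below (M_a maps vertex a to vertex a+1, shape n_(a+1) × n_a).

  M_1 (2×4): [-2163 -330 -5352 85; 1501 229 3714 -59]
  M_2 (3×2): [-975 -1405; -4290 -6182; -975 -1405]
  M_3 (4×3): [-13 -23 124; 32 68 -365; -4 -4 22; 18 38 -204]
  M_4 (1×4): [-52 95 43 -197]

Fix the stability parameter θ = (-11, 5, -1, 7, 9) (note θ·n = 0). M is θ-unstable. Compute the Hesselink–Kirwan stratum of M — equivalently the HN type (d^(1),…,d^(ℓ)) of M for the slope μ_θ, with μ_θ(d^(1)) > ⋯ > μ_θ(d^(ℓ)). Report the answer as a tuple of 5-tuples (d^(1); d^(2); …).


Interval decomposition of M: I[1,1]^2, I[1,2], I[1,5], I[3,3], I[3,4], I[4,4]^2.
HN type (ℓ=6): μ^(1)=9; μ^(2)=7; μ^(3)=5; μ^(4)=2; μ^(5)=-1; μ^(6)=-11

((0, 0, 0, 0, 1); (0, 0, 0, 4, 0); (0, 1, 0, 0, 0); (0, 1, 1, 0, 0); (0, 0, 2, 0, 0); (4, 0, 0, 0, 0))


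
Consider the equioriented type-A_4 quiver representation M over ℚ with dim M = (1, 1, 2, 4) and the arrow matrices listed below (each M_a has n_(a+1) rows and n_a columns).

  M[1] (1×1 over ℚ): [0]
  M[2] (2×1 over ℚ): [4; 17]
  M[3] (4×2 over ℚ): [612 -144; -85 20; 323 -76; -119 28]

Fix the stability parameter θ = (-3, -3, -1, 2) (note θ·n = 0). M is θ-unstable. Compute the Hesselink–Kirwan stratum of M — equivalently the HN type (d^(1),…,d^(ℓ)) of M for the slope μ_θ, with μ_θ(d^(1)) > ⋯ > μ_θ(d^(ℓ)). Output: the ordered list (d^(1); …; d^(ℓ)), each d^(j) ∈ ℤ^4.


Via rank(M_{q-1}∘⋯∘M_p): M ≅ I[1,1], I[2,3], I[3,4], I[4,4]^3.
μ_θ-semistable layers: μ^(1)=2; μ^(2)=-1; μ^(3)=-3

((0, 0, 0, 4); (0, 0, 2, 0); (1, 1, 0, 0))


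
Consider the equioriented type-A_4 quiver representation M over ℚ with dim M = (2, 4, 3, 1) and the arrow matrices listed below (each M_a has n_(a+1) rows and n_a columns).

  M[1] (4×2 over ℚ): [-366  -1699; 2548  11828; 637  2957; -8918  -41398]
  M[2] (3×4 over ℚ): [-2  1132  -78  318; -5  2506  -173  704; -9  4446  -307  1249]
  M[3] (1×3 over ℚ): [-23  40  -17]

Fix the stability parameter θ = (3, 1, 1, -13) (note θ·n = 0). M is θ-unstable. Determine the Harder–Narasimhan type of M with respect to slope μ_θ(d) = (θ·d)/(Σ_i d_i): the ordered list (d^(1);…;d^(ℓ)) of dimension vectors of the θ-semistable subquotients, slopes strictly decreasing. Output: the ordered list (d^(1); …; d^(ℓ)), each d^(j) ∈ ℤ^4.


Interval decomposition of M: I[1,2], I[1,4], I[2,2], I[2,3], I[3,3].
HN type (ℓ=3): μ^(1)=2; μ^(2)=1; μ^(3)=-2

((1, 1, 0, 0); (0, 2, 2, 0); (1, 1, 1, 1))


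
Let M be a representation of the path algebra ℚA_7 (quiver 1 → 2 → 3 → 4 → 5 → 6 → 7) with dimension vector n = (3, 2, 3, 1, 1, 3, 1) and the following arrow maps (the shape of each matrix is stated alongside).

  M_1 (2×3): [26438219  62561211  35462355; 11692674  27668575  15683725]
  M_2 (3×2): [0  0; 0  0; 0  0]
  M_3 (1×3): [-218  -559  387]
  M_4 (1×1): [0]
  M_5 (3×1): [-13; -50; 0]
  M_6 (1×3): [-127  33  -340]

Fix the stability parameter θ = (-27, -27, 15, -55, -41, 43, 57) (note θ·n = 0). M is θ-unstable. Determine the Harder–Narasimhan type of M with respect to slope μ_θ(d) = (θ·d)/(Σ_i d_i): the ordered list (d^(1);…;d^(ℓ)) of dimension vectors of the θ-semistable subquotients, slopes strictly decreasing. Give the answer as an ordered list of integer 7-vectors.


Interval decomposition of M: I[1,1], I[1,2]^2, I[3,3]^2, I[3,4], I[5,7], I[6,6]^2.
HN type (ℓ=6): μ^(1)=57; μ^(2)=43; μ^(3)=15; μ^(4)=-20; μ^(5)=-27; μ^(6)=-41

((0, 0, 0, 0, 0, 0, 1); (0, 0, 0, 0, 0, 3, 0); (0, 0, 2, 0, 0, 0, 0); (0, 0, 1, 1, 0, 0, 0); (3, 2, 0, 0, 0, 0, 0); (0, 0, 0, 0, 1, 0, 0))


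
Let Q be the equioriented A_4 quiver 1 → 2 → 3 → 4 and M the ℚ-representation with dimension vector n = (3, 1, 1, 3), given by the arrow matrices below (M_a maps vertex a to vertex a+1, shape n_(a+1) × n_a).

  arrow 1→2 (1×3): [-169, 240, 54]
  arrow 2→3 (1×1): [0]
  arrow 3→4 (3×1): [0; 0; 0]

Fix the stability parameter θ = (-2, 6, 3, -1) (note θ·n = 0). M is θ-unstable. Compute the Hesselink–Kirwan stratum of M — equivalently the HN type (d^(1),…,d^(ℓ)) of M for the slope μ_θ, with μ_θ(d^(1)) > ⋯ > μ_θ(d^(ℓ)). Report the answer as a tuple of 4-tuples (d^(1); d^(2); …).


Barcode: M ≅ I[1,1]^2, I[1,2], I[3,3], I[4,4]^3. HN layers by μ_θ (4 steps, strictly decreasing):
  μ^(1)=6; μ^(2)=3; μ^(3)=-1; μ^(4)=-2

((0, 1, 0, 0); (0, 0, 1, 0); (0, 0, 0, 3); (3, 0, 0, 0))


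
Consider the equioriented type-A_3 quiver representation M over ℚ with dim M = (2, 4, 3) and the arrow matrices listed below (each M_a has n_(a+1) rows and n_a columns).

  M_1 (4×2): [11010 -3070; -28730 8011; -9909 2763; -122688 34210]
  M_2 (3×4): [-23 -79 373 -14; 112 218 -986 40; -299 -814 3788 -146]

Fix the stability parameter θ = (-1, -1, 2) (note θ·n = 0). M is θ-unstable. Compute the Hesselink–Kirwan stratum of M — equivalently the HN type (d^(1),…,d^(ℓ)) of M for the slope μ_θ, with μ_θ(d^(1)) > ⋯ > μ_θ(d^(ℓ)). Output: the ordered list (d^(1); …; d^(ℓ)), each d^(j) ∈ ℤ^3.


Interval decomposition of M: I[1,2], I[1,3], I[2,2], I[2,3], I[3,3].
HN type (ℓ=2): μ^(1)=2; μ^(2)=-1

((0, 0, 3); (2, 4, 0))


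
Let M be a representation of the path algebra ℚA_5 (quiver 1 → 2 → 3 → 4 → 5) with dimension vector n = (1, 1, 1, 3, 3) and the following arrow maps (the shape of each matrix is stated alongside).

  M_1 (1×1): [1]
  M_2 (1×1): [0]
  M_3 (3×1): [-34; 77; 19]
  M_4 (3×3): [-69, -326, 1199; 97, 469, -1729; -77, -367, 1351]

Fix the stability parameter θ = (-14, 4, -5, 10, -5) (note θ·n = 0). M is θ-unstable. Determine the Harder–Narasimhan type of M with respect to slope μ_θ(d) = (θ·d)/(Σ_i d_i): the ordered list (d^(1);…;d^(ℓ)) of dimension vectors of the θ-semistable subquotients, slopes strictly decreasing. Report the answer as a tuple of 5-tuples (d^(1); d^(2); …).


Barcode: M ≅ I[1,2], I[3,5], I[4,5]^2. HN layers by μ_θ (4 steps, strictly decreasing):
  μ^(1)=4; μ^(2)=5/2; μ^(3)=-5; μ^(4)=-14

((0, 1, 0, 0, 0); (0, 0, 0, 3, 3); (0, 0, 1, 0, 0); (1, 0, 0, 0, 0))


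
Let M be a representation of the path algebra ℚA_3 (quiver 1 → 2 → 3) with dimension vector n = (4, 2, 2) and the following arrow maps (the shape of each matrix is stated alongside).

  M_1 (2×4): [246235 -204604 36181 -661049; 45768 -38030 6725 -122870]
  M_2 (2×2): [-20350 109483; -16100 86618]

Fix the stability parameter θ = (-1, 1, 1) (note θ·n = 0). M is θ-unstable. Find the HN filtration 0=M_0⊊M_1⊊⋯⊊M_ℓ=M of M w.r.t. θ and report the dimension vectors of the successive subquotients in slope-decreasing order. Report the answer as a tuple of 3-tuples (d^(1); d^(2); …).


Barcode: M ≅ I[1,1]^2, I[1,2], I[1,3], I[3,3]. HN layers by μ_θ (2 steps, strictly decreasing):
  μ^(1)=1; μ^(2)=-1

((0, 2, 2); (4, 0, 0))


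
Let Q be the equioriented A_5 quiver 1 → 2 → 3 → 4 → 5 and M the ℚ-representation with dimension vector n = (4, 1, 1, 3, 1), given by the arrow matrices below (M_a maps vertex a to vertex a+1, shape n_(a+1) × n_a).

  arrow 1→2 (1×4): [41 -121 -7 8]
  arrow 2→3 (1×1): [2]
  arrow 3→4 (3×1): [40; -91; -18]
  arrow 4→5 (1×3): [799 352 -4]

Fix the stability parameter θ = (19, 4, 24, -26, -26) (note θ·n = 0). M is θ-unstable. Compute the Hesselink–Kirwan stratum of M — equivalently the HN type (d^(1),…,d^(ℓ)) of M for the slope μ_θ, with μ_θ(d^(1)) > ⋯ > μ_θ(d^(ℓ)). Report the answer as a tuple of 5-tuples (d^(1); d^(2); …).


Barcode: M ≅ I[1,1]^3, I[1,4], I[4,4], I[4,5]. HN layers by μ_θ (3 steps, strictly decreasing):
  μ^(1)=19; μ^(2)=21/4; μ^(3)=-26

((3, 0, 0, 0, 0); (1, 1, 1, 1, 0); (0, 0, 0, 2, 1))


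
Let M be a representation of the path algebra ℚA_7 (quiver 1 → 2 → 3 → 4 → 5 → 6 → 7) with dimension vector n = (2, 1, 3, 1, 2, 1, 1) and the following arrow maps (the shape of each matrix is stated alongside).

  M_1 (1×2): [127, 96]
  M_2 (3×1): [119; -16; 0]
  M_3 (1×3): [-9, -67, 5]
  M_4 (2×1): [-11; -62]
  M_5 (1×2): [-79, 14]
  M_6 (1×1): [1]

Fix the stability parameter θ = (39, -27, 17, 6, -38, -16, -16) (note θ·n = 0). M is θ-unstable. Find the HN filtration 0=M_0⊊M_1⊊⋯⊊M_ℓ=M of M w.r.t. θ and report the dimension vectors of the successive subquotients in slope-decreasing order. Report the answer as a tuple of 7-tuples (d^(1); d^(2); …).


Barcode: M ≅ I[1,1], I[1,7], I[3,3]^2, I[5,5]. HN layers by μ_θ (4 steps, strictly decreasing):
  μ^(1)=39; μ^(2)=17; μ^(3)=-5; μ^(4)=-38

((1, 0, 0, 0, 0, 0, 0); (0, 0, 2, 0, 0, 0, 0); (1, 1, 1, 1, 1, 1, 1); (0, 0, 0, 0, 1, 0, 0))
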